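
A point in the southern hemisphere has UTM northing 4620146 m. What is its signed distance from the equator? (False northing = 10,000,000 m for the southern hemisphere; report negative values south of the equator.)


For southern: actual = 4620146 - 10000000 = -5379854 m

-5379854 m


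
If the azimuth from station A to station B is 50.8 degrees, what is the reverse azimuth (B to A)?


back azimuth = (50.8 + 180) mod 360 = 230.8 degrees

230.8 degrees


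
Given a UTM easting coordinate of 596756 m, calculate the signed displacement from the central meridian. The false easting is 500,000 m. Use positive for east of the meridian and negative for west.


displacement = 596756 - 500000 = 96756 m

96756 m


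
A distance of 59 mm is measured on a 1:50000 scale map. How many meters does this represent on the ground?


ground = 59 mm * 50000 / 1000 = 2950.0 m

2950.0 m


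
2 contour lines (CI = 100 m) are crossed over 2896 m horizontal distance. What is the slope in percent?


elevation change = 2 * 100 = 200 m
slope = 200 / 2896 * 100 = 6.9%

6.9%


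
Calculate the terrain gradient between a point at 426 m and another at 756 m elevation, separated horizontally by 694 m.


gradient = (756 - 426) / 694 = 330 / 694 = 0.4755

0.4755


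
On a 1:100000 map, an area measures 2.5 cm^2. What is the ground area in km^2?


ground_area = 2.5 * (100000/100)^2 = 2500000.0 m^2 = 2.5 km^2

2.5 km^2


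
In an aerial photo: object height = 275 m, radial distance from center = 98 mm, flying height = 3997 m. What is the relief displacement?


d = h * r / H = 275 * 98 / 3997 = 6.74 mm

6.74 mm


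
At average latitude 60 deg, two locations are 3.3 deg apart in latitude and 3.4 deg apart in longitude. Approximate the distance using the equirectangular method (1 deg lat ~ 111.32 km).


dlat_km = 3.3 * 111.32 = 367.356
dlon_km = 3.4 * 111.32 * cos(60) ≈ 189.244
dist = sqrt(367.356^2 + 189.244^2) ≈ 413.2 km

413.2 km


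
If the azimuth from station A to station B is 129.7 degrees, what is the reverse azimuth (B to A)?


back azimuth = (129.7 + 180) mod 360 = 309.7 degrees

309.7 degrees


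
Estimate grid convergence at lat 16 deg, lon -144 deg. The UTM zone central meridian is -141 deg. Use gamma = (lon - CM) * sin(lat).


gamma = (-144 - -141) * sin(16) = -3 * 0.275637 = -0.827 degrees

-0.827 degrees


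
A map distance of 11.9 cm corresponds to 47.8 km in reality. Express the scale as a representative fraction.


ground = 47.8 km = 4780000 cm; RF denominator = ground / map = 4780000 / 11.9 ≈ 401681; RF = 1:401681

1:401681


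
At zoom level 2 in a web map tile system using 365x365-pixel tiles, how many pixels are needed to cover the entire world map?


tiles per axis = 2^2 = 4
total tiles = 4^2 = 16
pixels per axis = 4 * 365 = 1460
total pixels = 1460^2 = 2131600

2131600 pixels


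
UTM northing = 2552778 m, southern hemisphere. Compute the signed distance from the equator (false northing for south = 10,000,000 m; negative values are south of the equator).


For southern: actual = 2552778 - 10000000 = -7447222 m

-7447222 m


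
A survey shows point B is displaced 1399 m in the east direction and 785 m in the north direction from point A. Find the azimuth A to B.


az = atan2(1399, 785) = 60.7 deg
adjusted to 0-360: 60.7 degrees

60.7 degrees


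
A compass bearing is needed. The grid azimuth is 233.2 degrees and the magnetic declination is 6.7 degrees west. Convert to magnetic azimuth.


magnetic azimuth = grid azimuth - declination (east +ve)
mag_az = 233.2 - -6.7 = 239.9 degrees

239.9 degrees


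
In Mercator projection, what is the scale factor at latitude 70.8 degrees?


SF = 1 / cos(70.8) = 1 / 0.328867 = 3.041

3.041


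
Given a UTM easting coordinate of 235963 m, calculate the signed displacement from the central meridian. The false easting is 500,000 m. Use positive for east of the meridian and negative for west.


displacement = 235963 - 500000 = -264037 m

-264037 m


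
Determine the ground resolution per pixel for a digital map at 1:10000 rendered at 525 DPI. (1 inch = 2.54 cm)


pixel_cm = 2.54 / 525 ≈ 0.004838 cm
ground = pixel_cm * 10000 / 100 = 2.54 * 10000 / (525 * 100) = 25400 / 52500 ≈ 0.48 m

0.48 m


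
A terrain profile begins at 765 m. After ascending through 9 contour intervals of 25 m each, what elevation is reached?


elevation = 765 + 9 * 25 = 990 m

990 m


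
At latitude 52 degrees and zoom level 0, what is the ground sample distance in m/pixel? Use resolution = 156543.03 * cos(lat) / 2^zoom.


res = 156543.03 * cos(52) / 2^0 = 156543.03 * 0.61566148 / 1 = 96377.51 m/pixel

96377.51 m/pixel


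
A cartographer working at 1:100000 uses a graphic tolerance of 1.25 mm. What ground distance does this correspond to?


ground = 1.25 mm * 100000 / 1000 = 125.0 m

125.0 m


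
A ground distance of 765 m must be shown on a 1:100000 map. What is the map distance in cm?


map_cm = 765 * 100 / 100000 = 0.765 cm ≈ 0.77 cm

0.77 cm


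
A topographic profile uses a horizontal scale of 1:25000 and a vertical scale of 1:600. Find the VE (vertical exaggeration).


VE = horizontal_scale / vertical_scale = 25000 / 600 ≈ 41.7

41.7x


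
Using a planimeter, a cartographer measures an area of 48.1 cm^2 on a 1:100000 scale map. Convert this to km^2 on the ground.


ground_area = 48.1 * (100000/100)^2 = 48100000.0 m^2 = 48.1 km^2

48.1 km^2


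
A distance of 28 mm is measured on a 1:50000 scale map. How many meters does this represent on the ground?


ground = 28 mm * 50000 / 1000 = 1400.0 m

1400.0 m


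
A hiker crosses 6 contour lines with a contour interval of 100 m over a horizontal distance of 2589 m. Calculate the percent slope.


elevation change = 6 * 100 = 600 m
slope = 600 / 2589 * 100 = 23.2%

23.2%


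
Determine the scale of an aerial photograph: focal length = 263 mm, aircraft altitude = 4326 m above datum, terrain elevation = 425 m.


scale = f / (H - h) = 263 mm / 3901 m = 263 / 3901000 = 1:14833

1:14833


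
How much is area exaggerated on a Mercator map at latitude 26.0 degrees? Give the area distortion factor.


area_distortion = 1/cos^2(26.0) = 1.238

1.238


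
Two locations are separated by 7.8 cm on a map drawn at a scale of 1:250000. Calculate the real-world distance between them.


ground = 7.8 cm * 250000 / 100 = 19500.0 m = 19.5 km

19.5 km


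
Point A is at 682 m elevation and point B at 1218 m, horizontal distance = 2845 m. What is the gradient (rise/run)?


gradient = (1218 - 682) / 2845 = 536 / 2845 = 0.1884

0.1884


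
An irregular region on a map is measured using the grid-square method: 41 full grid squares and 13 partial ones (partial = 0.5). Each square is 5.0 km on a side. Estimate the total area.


effective squares = 41 + 13 * 0.5 = 47.5
area = 47.5 * 25.0 = 1187.5 km^2

1187.5 km^2


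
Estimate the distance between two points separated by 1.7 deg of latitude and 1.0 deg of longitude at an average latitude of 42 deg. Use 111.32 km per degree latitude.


dlat_km = 1.7 * 111.32 = 189.244
dlon_km = 1.0 * 111.32 * cos(42) ≈ 82.727
dist = sqrt(189.244^2 + 82.727^2) ≈ 206.5 km

206.5 km


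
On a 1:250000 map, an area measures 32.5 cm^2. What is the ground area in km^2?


ground_area = 32.5 * (250000/100)^2 = 203125000.0 m^2 = 203.125 km^2

203.125 km^2


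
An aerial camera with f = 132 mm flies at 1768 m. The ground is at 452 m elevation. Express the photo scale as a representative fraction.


scale = f / (H - h) = 132 mm / 1316 m = 132 / 1316000 = 1:9970

1:9970


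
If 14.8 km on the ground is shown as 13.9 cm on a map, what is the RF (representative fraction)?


ground = 14.8 km = 1480000 cm; RF denominator = ground / map = 1480000 / 13.9 ≈ 106475; RF = 1:106475

1:106475


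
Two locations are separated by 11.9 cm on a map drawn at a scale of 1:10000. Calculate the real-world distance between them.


ground = 11.9 cm * 10000 / 100 = 1190.0 m = 1.19 km

1.19 km


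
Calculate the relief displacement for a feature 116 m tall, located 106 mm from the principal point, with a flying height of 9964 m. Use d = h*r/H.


d = h * r / H = 116 * 106 / 9964 = 1.23 mm

1.23 mm


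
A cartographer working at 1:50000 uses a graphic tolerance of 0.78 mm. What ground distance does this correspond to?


ground = 0.78 mm * 50000 / 1000 = 39.0 m

39.0 m


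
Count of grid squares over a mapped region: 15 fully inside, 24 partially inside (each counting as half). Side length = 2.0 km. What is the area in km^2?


effective squares = 15 + 24 * 0.5 = 27.0
area = 27.0 * 4.0 = 108.0 km^2

108.0 km^2


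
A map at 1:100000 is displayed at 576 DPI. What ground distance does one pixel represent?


pixel_cm = 2.54 / 576 ≈ 0.00441 cm
ground = pixel_cm * 100000 / 100 = 2.54 * 100000 / (576 * 100) = 254000 / 57600 ≈ 4.41 m

4.41 m


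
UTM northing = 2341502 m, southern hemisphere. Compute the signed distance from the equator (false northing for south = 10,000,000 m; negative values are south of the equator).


For southern: actual = 2341502 - 10000000 = -7658498 m

-7658498 m


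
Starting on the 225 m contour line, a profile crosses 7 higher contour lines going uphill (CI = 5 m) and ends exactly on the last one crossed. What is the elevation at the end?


elevation = 225 + 7 * 5 = 260 m

260 m


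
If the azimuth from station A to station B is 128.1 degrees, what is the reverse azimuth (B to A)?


back azimuth = (128.1 + 180) mod 360 = 308.1 degrees

308.1 degrees


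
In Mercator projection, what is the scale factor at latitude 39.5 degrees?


SF = 1 / cos(39.5) = 1 / 0.771625 = 1.296

1.296


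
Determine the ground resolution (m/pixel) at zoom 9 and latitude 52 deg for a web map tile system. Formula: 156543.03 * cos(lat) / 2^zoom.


res = 156543.03 * cos(52) / 2^9 = 156543.03 * 0.61566148 / 512 = 188.24 m/pixel

188.24 m/pixel


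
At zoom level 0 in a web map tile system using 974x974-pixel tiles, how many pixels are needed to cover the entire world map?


tiles per axis = 2^0 = 1
total tiles = 1^2 = 1
pixels per axis = 1 * 974 = 974
total pixels = 974^2 = 948676

948676 pixels


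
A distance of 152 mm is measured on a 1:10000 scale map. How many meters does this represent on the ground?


ground = 152 mm * 10000 / 1000 = 1520.0 m

1520.0 m


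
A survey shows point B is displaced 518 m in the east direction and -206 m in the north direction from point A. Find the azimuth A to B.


az = atan2(518, -206) = 111.7 deg
adjusted to 0-360: 111.7 degrees

111.7 degrees


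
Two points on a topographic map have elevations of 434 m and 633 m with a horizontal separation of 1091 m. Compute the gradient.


gradient = (633 - 434) / 1091 = 199 / 1091 = 0.1824

0.1824


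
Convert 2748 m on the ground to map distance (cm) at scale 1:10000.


map_cm = 2748 * 100 / 10000 = 27.48 cm

27.48 cm


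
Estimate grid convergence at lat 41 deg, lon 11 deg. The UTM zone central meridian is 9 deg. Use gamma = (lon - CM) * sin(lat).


gamma = (11 - 9) * sin(41) = 2 * 0.656059 = 1.312 degrees

1.312 degrees


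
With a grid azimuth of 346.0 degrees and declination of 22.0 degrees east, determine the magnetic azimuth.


magnetic azimuth = grid azimuth - declination (east +ve)
mag_az = 346.0 - 22.0 = 324.0 degrees

324.0 degrees


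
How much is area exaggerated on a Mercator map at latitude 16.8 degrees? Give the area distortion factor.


area_distortion = 1/cos^2(16.8) = 1.091

1.091


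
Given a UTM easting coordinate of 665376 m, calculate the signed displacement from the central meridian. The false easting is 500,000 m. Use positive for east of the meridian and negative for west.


displacement = 665376 - 500000 = 165376 m

165376 m


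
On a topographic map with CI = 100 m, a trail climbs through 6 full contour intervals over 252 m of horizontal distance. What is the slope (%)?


elevation change = 6 * 100 = 600 m
slope = 600 / 252 * 100 = 238.1%

238.1%


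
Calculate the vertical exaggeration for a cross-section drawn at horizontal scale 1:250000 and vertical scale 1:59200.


VE = horizontal_scale / vertical_scale = 250000 / 59200 ≈ 4.2

4.2x


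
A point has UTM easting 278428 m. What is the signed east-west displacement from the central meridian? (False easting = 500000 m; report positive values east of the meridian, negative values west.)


displacement = 278428 - 500000 = -221572 m

-221572 m


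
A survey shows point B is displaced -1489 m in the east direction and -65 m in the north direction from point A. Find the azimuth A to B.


az = atan2(-1489, -65) = -92.5 deg
adjusted to 0-360: 267.5 degrees

267.5 degrees


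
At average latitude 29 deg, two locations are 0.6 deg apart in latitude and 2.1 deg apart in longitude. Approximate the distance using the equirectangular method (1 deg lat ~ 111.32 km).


dlat_km = 0.6 * 111.32 = 66.792
dlon_km = 2.1 * 111.32 * cos(29) ≈ 204.462
dist = sqrt(66.792^2 + 204.462^2) ≈ 215.1 km

215.1 km


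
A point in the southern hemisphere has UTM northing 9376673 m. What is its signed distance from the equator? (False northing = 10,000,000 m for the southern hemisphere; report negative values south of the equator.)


For southern: actual = 9376673 - 10000000 = -623327 m

-623327 m


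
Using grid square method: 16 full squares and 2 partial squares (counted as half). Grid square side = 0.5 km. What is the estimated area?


effective squares = 16 + 2 * 0.5 = 17.0
area = 17.0 * 0.25 = 4.25 km^2

4.25 km^2


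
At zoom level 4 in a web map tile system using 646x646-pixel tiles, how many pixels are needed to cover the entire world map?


tiles per axis = 2^4 = 16
total tiles = 16^2 = 256
pixels per axis = 16 * 646 = 10336
total pixels = 10336^2 = 106832896

106832896 pixels


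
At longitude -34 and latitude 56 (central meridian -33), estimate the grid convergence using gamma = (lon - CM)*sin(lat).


gamma = (-34 - -33) * sin(56) = -1 * 0.829038 = -0.829 degrees

-0.829 degrees


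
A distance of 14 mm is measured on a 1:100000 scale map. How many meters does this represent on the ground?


ground = 14 mm * 100000 / 1000 = 1400.0 m

1400.0 m


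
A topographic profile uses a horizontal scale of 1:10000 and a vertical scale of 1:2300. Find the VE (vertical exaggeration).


VE = horizontal_scale / vertical_scale = 10000 / 2300 ≈ 4.3

4.3x


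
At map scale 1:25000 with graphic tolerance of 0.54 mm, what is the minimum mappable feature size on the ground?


ground = 0.54 mm * 25000 / 1000 = 13.5 m

13.5 m


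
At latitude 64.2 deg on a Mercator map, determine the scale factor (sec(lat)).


SF = 1 / cos(64.2) = 1 / 0.435231 = 2.298

2.298


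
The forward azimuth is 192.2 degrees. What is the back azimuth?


back azimuth = (192.2 + 180) mod 360 = 12.2 degrees

12.2 degrees


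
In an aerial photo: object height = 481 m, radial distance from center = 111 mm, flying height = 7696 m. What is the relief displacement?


d = h * r / H = 481 * 111 / 7696 = 6.94 mm

6.94 mm


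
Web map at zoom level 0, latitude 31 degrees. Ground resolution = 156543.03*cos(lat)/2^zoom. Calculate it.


res = 156543.03 * cos(31) / 2^0 = 156543.03 * 0.8571673 / 1 = 134183.57 m/pixel

134183.57 m/pixel


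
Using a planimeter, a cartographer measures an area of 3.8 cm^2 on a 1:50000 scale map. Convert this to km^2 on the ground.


ground_area = 3.8 * (50000/100)^2 = 950000.0 m^2 = 0.95 km^2

0.95 km^2


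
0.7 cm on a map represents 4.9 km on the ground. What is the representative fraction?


ground = 4.9 km = 490000 cm; RF denominator = ground / map = 490000 / 0.7 = 700000; RF = 1:700000

1:700000


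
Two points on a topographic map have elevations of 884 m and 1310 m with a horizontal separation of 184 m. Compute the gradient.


gradient = (1310 - 884) / 184 = 426 / 184 = 2.3152

2.3152


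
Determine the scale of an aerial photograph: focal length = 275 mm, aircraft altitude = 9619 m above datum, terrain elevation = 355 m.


scale = f / (H - h) = 275 mm / 9264 m = 275 / 9264000 = 1:33687

1:33687


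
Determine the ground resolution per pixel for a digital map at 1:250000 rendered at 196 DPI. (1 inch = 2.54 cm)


pixel_cm = 2.54 / 196 ≈ 0.012959 cm
ground = pixel_cm * 250000 / 100 = 2.54 * 250000 / (196 * 100) = 635000 / 19600 ≈ 32.4 m

32.4 m


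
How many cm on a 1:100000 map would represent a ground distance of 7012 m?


map_cm = 7012 * 100 / 100000 = 7.012 cm ≈ 7.01 cm

7.01 cm


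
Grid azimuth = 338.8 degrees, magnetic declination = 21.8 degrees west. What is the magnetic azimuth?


magnetic azimuth = grid azimuth - declination (east +ve)
mag_az = 338.8 - -21.8 = 0.6 degrees

0.6 degrees


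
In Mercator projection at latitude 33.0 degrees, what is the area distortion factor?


area_distortion = 1/cos^2(33.0) = 1.422

1.422


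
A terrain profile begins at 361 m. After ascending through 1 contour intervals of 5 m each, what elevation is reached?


elevation = 361 + 1 * 5 = 366 m

366 m


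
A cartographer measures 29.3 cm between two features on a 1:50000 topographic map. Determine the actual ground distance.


ground = 29.3 cm * 50000 / 100 = 14650.0 m = 14.65 km

14.65 km


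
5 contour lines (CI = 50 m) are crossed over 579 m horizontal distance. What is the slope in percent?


elevation change = 5 * 50 = 250 m
slope = 250 / 579 * 100 = 43.2%

43.2%


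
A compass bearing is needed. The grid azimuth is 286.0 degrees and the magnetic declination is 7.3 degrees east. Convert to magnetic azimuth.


magnetic azimuth = grid azimuth - declination (east +ve)
mag_az = 286.0 - 7.3 = 278.7 degrees

278.7 degrees


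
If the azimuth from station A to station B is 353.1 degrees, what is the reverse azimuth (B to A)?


back azimuth = (353.1 + 180) mod 360 = 173.1 degrees

173.1 degrees


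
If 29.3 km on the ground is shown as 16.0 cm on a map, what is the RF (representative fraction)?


ground = 29.3 km = 2930000 cm; RF denominator = ground / map = 2930000 / 16.0 = 183125; RF = 1:183125

1:183125


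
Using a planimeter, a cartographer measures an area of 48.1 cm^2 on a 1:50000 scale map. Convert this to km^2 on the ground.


ground_area = 48.1 * (50000/100)^2 = 12025000.0 m^2 = 12.025 km^2

12.025 km^2


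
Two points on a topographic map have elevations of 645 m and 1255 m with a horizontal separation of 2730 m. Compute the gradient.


gradient = (1255 - 645) / 2730 = 610 / 2730 = 0.2234

0.2234


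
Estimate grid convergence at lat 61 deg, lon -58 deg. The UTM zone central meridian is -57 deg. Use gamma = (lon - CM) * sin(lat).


gamma = (-58 - -57) * sin(61) = -1 * 0.87462 = -0.875 degrees

-0.875 degrees


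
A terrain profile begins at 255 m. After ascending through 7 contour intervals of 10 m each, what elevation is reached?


elevation = 255 + 7 * 10 = 325 m

325 m


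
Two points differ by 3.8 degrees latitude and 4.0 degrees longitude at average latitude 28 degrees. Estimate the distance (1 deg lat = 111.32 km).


dlat_km = 3.8 * 111.32 = 423.016
dlon_km = 4.0 * 111.32 * cos(28) ≈ 393.159
dist = sqrt(423.016^2 + 393.159^2) ≈ 577.5 km

577.5 km


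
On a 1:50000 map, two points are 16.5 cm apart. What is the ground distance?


ground = 16.5 cm * 50000 / 100 = 8250.0 m = 8.25 km

8.25 km


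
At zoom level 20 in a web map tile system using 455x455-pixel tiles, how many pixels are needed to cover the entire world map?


tiles per axis = 2^20 = 1048576
total tiles = 1048576^2 = 1099511627776
pixels per axis = 1048576 * 455 = 477102080
total pixels = 477102080^2 = 227626394740326400

227626394740326400 pixels


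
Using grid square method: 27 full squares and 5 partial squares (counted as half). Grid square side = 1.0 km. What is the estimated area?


effective squares = 27 + 5 * 0.5 = 29.5
area = 29.5 * 1.0 = 29.5 km^2

29.5 km^2


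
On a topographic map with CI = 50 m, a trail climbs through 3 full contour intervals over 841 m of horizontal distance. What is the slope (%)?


elevation change = 3 * 50 = 150 m
slope = 150 / 841 * 100 = 17.8%

17.8%


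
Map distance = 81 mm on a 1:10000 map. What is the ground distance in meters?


ground = 81 mm * 10000 / 1000 = 810.0 m

810.0 m


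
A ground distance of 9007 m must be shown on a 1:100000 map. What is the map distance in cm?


map_cm = 9007 * 100 / 100000 = 9.007 cm ≈ 9.01 cm

9.01 cm


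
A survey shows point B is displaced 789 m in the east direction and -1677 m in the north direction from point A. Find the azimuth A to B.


az = atan2(789, -1677) = 154.8 deg
adjusted to 0-360: 154.8 degrees

154.8 degrees


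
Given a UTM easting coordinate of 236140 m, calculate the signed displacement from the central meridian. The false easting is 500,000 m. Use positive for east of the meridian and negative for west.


displacement = 236140 - 500000 = -263860 m

-263860 m


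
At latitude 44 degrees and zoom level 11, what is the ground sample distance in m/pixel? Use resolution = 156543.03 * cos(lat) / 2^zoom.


res = 156543.03 * cos(44) / 2^11 = 156543.03 * 0.7193398 / 2048 = 54.98 m/pixel

54.98 m/pixel


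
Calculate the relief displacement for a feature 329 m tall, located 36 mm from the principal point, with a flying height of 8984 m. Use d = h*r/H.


d = h * r / H = 329 * 36 / 8984 = 1.32 mm

1.32 mm


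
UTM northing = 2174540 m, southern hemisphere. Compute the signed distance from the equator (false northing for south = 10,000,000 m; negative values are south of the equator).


For southern: actual = 2174540 - 10000000 = -7825460 m

-7825460 m


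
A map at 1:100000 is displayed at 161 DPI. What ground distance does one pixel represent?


pixel_cm = 2.54 / 161 ≈ 0.015776 cm
ground = pixel_cm * 100000 / 100 = 2.54 * 100000 / (161 * 100) = 254000 / 16100 ≈ 15.78 m

15.78 m


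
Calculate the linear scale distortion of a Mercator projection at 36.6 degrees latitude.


SF = 1 / cos(36.6) = 1 / 0.802817 = 1.246

1.246


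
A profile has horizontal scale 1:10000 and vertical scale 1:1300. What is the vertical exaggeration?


VE = horizontal_scale / vertical_scale = 10000 / 1300 ≈ 7.7

7.7x


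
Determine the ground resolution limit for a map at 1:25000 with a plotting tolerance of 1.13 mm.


ground = 1.13 mm * 25000 / 1000 = 28.25 m

28.25 m


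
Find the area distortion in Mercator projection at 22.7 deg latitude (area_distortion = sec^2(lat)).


area_distortion = 1/cos^2(22.7) = 1.175

1.175


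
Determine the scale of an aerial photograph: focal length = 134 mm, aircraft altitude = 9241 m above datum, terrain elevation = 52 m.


scale = f / (H - h) = 134 mm / 9189 m = 134 / 9189000 = 1:68575

1:68575


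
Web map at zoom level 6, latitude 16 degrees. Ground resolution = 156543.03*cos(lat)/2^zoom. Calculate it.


res = 156543.03 * cos(16) / 2^6 = 156543.03 * 0.9612617 / 64 = 2351.23 m/pixel

2351.23 m/pixel


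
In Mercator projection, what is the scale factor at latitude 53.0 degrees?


SF = 1 / cos(53.0) = 1 / 0.601815 = 1.662

1.662


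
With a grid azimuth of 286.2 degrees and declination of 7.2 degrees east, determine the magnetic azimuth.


magnetic azimuth = grid azimuth - declination (east +ve)
mag_az = 286.2 - 7.2 = 279.0 degrees

279.0 degrees


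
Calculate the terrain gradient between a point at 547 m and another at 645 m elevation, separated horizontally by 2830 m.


gradient = (645 - 547) / 2830 = 98 / 2830 = 0.0346

0.0346


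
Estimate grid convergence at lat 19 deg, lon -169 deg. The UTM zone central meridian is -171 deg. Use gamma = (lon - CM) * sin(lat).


gamma = (-169 - -171) * sin(19) = 2 * 0.325568 = 0.651 degrees

0.651 degrees


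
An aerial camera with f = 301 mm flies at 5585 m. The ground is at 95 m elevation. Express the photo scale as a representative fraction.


scale = f / (H - h) = 301 mm / 5490 m = 301 / 5490000 = 1:18239

1:18239


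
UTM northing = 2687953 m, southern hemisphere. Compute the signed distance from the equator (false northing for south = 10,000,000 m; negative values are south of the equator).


For southern: actual = 2687953 - 10000000 = -7312047 m

-7312047 m


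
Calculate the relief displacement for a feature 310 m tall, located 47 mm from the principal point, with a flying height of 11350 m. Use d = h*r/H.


d = h * r / H = 310 * 47 / 11350 = 1.28 mm

1.28 mm


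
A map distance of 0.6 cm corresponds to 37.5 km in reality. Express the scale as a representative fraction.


ground = 37.5 km = 3750000 cm; RF denominator = ground / map = 3750000 / 0.6 = 6250000; RF = 1:6250000

1:6250000


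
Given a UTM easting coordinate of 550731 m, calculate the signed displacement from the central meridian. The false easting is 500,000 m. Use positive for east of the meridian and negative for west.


displacement = 550731 - 500000 = 50731 m

50731 m


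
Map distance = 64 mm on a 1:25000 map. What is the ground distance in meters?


ground = 64 mm * 25000 / 1000 = 1600.0 m

1600.0 m


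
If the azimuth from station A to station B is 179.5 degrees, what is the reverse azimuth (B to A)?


back azimuth = (179.5 + 180) mod 360 = 359.5 degrees

359.5 degrees


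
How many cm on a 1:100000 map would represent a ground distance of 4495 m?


map_cm = 4495 * 100 / 100000 = 4.495 cm ≈ 4.5 cm

4.5 cm


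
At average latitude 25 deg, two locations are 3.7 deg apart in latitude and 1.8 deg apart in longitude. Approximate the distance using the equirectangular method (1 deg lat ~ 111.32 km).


dlat_km = 3.7 * 111.32 = 411.884
dlon_km = 1.8 * 111.32 * cos(25) ≈ 181.602
dist = sqrt(411.884^2 + 181.602^2) ≈ 450.1 km

450.1 km


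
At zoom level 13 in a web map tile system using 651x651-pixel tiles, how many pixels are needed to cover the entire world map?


tiles per axis = 2^13 = 8192
total tiles = 8192^2 = 67108864
pixels per axis = 8192 * 651 = 5332992
total pixels = 5332992^2 = 28440803672064

28440803672064 pixels


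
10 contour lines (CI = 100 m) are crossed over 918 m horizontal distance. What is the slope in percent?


elevation change = 10 * 100 = 1000 m
slope = 1000 / 918 * 100 = 108.9%

108.9%


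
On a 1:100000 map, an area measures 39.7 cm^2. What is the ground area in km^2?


ground_area = 39.7 * (100000/100)^2 = 39700000.0 m^2 = 39.7 km^2

39.7 km^2


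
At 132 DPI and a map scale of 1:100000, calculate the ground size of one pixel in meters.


pixel_cm = 2.54 / 132 ≈ 0.019242 cm
ground = pixel_cm * 100000 / 100 = 2.54 * 100000 / (132 * 100) = 254000 / 13200 ≈ 19.24 m

19.24 m


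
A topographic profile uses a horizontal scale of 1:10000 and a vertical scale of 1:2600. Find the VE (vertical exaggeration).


VE = horizontal_scale / vertical_scale = 10000 / 2600 ≈ 3.8

3.8x


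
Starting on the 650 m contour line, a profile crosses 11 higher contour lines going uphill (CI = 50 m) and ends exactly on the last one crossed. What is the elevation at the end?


elevation = 650 + 11 * 50 = 1200 m

1200 m


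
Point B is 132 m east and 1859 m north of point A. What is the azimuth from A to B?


az = atan2(132, 1859) = 4.1 deg
adjusted to 0-360: 4.1 degrees

4.1 degrees


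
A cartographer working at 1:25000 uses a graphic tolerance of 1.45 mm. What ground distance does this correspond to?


ground = 1.45 mm * 25000 / 1000 = 36.25 m

36.25 m


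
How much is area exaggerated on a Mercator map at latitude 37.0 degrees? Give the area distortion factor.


area_distortion = 1/cos^2(37.0) = 1.568

1.568


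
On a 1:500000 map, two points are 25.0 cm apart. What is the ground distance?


ground = 25.0 cm * 500000 / 100 = 125000.0 m = 125.0 km

125.0 km


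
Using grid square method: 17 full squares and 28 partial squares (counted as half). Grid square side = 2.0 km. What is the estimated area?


effective squares = 17 + 28 * 0.5 = 31.0
area = 31.0 * 4.0 = 124.0 km^2

124.0 km^2


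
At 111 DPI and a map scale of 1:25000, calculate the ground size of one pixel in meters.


pixel_cm = 2.54 / 111 ≈ 0.022883 cm
ground = pixel_cm * 25000 / 100 = 2.54 * 25000 / (111 * 100) = 63500 / 11100 ≈ 5.72 m

5.72 m


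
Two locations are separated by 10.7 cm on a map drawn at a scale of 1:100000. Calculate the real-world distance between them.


ground = 10.7 cm * 100000 / 100 = 10700.0 m = 10.7 km

10.7 km


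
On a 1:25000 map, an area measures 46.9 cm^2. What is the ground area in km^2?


ground_area = 46.9 * (25000/100)^2 = 2931250.0 m^2 = 2.93125 km^2 ≈ 2.931 km^2

2.931 km^2


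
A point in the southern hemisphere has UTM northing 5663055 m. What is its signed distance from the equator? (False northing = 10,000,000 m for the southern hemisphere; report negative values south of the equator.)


For southern: actual = 5663055 - 10000000 = -4336945 m

-4336945 m


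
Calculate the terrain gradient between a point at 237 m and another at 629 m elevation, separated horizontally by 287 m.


gradient = (629 - 237) / 287 = 392 / 287 = 1.3659

1.3659


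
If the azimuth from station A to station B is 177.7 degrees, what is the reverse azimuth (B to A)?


back azimuth = (177.7 + 180) mod 360 = 357.7 degrees

357.7 degrees


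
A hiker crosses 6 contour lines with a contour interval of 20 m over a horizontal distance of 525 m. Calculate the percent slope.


elevation change = 6 * 20 = 120 m
slope = 120 / 525 * 100 = 22.9%

22.9%


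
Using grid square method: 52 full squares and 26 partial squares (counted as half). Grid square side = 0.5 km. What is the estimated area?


effective squares = 52 + 26 * 0.5 = 65.0
area = 65.0 * 0.25 = 16.25 km^2

16.25 km^2


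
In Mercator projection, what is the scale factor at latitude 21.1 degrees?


SF = 1 / cos(21.1) = 1 / 0.932954 = 1.072

1.072


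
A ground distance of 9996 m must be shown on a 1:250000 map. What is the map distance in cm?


map_cm = 9996 * 100 / 250000 = 3.9984 cm ≈ 4.0 cm

4.0 cm


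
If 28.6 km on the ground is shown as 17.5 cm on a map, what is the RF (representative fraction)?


ground = 28.6 km = 2860000 cm; RF denominator = ground / map = 2860000 / 17.5 ≈ 163429; RF = 1:163429

1:163429


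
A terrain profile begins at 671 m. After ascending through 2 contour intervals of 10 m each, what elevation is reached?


elevation = 671 + 2 * 10 = 691 m

691 m


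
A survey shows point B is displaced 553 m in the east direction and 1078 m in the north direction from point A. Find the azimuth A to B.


az = atan2(553, 1078) = 27.2 deg
adjusted to 0-360: 27.2 degrees

27.2 degrees


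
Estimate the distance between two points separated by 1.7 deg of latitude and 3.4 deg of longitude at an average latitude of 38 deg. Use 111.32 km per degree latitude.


dlat_km = 1.7 * 111.32 = 189.244
dlon_km = 3.4 * 111.32 * cos(38) ≈ 298.253
dist = sqrt(189.244^2 + 298.253^2) ≈ 353.2 km

353.2 km


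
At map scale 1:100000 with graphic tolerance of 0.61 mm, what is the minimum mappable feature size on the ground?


ground = 0.61 mm * 100000 / 1000 = 61.0 m

61.0 m


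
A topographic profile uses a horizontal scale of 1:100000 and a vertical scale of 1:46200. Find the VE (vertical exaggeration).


VE = horizontal_scale / vertical_scale = 100000 / 46200 ≈ 2.2

2.2x


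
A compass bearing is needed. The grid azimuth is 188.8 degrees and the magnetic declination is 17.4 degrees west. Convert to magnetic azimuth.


magnetic azimuth = grid azimuth - declination (east +ve)
mag_az = 188.8 - -17.4 = 206.2 degrees

206.2 degrees


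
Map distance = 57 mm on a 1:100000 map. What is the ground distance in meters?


ground = 57 mm * 100000 / 1000 = 5700.0 m

5700.0 m


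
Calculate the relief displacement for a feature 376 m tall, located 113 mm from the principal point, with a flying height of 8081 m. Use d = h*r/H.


d = h * r / H = 376 * 113 / 8081 = 5.26 mm

5.26 mm


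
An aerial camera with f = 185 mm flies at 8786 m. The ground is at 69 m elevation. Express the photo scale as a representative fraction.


scale = f / (H - h) = 185 mm / 8717 m = 185 / 8717000 = 1:47119

1:47119


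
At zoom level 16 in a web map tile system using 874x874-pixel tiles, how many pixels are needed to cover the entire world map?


tiles per axis = 2^16 = 65536
total tiles = 65536^2 = 4294967296
pixels per axis = 65536 * 874 = 57278464
total pixels = 57278464^2 = 3280822438199296

3280822438199296 pixels


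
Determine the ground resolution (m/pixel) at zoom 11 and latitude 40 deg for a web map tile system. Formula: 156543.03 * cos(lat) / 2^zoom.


res = 156543.03 * cos(40) / 2^11 = 156543.03 * 0.76604444 / 2048 = 58.55 m/pixel

58.55 m/pixel


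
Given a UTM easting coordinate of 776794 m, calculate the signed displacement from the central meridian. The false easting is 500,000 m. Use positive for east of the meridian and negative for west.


displacement = 776794 - 500000 = 276794 m

276794 m


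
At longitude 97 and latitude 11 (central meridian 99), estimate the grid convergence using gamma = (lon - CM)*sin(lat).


gamma = (97 - 99) * sin(11) = -2 * 0.190809 = -0.382 degrees

-0.382 degrees


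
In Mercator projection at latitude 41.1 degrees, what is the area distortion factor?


area_distortion = 1/cos^2(41.1) = 1.761

1.761


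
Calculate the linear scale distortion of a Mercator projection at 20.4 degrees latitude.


SF = 1 / cos(20.4) = 1 / 0.937282 = 1.067

1.067


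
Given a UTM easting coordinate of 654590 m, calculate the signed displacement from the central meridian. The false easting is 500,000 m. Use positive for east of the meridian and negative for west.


displacement = 654590 - 500000 = 154590 m

154590 m


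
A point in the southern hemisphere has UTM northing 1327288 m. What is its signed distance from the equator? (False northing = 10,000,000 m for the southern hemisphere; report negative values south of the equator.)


For southern: actual = 1327288 - 10000000 = -8672712 m

-8672712 m


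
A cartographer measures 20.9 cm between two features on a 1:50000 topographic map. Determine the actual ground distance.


ground = 20.9 cm * 50000 / 100 = 10450.0 m = 10.45 km

10.45 km


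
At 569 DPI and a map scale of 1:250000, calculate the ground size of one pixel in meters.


pixel_cm = 2.54 / 569 ≈ 0.004464 cm
ground = pixel_cm * 250000 / 100 = 2.54 * 250000 / (569 * 100) = 635000 / 56900 ≈ 11.16 m

11.16 m


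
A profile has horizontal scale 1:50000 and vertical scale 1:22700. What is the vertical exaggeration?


VE = horizontal_scale / vertical_scale = 50000 / 22700 ≈ 2.2

2.2x


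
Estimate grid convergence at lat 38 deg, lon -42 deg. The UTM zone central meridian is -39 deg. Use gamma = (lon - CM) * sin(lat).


gamma = (-42 - -39) * sin(38) = -3 * 0.615661 = -1.847 degrees

-1.847 degrees


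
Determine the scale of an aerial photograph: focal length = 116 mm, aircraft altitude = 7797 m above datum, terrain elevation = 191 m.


scale = f / (H - h) = 116 mm / 7606 m = 116 / 7606000 = 1:65569

1:65569


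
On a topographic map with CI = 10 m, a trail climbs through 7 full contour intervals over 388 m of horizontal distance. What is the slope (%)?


elevation change = 7 * 10 = 70 m
slope = 70 / 388 * 100 = 18.0%

18.0%


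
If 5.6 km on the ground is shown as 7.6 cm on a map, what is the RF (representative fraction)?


ground = 5.6 km = 560000 cm; RF denominator = ground / map = 560000 / 7.6 ≈ 73684; RF = 1:73684

1:73684


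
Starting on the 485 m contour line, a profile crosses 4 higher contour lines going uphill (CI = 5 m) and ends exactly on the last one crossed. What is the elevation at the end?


elevation = 485 + 4 * 5 = 505 m

505 m


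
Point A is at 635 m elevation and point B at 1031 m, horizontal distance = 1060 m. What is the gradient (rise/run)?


gradient = (1031 - 635) / 1060 = 396 / 1060 = 0.3736

0.3736


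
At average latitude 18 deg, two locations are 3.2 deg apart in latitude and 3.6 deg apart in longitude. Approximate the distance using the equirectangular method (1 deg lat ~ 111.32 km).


dlat_km = 3.2 * 111.32 = 356.224
dlon_km = 3.6 * 111.32 * cos(18) ≈ 381.138
dist = sqrt(356.224^2 + 381.138^2) ≈ 521.7 km

521.7 km


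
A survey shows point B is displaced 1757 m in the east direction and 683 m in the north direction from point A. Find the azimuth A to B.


az = atan2(1757, 683) = 68.8 deg
adjusted to 0-360: 68.8 degrees

68.8 degrees


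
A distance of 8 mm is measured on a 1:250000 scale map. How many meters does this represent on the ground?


ground = 8 mm * 250000 / 1000 = 2000.0 m

2000.0 m


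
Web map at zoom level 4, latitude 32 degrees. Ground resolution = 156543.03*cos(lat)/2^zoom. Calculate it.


res = 156543.03 * cos(32) / 2^4 = 156543.03 * 0.8480481 / 16 = 8297.25 m/pixel

8297.25 m/pixel


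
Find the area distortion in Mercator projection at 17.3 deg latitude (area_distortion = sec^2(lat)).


area_distortion = 1/cos^2(17.3) = 1.097

1.097


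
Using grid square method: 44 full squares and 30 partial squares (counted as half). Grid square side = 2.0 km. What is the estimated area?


effective squares = 44 + 30 * 0.5 = 59.0
area = 59.0 * 4.0 = 236.0 km^2

236.0 km^2


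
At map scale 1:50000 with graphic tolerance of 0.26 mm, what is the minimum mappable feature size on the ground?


ground = 0.26 mm * 50000 / 1000 = 13.0 m

13.0 m


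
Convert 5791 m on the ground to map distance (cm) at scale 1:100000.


map_cm = 5791 * 100 / 100000 = 5.791 cm ≈ 5.79 cm

5.79 cm


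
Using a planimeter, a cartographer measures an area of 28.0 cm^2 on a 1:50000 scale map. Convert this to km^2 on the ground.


ground_area = 28.0 * (50000/100)^2 = 7000000.0 m^2 = 7.0 km^2

7.0 km^2


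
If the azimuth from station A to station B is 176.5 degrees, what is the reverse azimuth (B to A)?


back azimuth = (176.5 + 180) mod 360 = 356.5 degrees

356.5 degrees


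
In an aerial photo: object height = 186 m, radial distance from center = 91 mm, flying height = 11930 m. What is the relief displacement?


d = h * r / H = 186 * 91 / 11930 = 1.42 mm

1.42 mm


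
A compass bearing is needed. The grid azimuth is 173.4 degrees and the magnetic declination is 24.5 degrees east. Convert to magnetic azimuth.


magnetic azimuth = grid azimuth - declination (east +ve)
mag_az = 173.4 - 24.5 = 148.9 degrees

148.9 degrees


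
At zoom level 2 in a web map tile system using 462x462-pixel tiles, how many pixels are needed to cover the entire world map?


tiles per axis = 2^2 = 4
total tiles = 4^2 = 16
pixels per axis = 4 * 462 = 1848
total pixels = 1848^2 = 3415104

3415104 pixels


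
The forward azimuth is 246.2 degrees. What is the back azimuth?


back azimuth = (246.2 + 180) mod 360 = 66.2 degrees

66.2 degrees


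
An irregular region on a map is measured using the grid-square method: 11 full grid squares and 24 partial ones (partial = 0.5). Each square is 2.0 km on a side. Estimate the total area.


effective squares = 11 + 24 * 0.5 = 23.0
area = 23.0 * 4.0 = 92.0 km^2

92.0 km^2


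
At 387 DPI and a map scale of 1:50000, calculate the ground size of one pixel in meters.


pixel_cm = 2.54 / 387 ≈ 0.006563 cm
ground = pixel_cm * 50000 / 100 = 2.54 * 50000 / (387 * 100) = 127000 / 38700 ≈ 3.28 m

3.28 m
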